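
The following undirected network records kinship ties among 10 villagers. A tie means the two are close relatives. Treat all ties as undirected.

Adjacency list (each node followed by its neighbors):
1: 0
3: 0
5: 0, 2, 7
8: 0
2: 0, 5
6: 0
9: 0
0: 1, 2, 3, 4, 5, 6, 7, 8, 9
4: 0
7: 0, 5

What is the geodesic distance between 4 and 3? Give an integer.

One shortest route is 4 – 0 – 3, which uses 2 edges, and 4 and 3 are not directly tied, so nothing shorter exists. So d(4,3) = 2.

2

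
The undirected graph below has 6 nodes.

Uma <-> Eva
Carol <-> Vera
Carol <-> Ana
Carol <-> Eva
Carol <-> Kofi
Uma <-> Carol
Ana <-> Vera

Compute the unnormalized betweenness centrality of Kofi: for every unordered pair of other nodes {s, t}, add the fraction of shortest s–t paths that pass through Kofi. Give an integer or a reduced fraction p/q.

0

No shortest path between any pair of other nodes passes through Kofi.
Summing the contributions gives betweenness(Kofi) = 0.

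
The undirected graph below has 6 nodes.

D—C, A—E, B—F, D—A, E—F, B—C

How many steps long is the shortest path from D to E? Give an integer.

2

One shortest route is D – A – E, which uses 2 edges, and D and E are not directly tied, so nothing shorter exists. So d(D,E) = 2.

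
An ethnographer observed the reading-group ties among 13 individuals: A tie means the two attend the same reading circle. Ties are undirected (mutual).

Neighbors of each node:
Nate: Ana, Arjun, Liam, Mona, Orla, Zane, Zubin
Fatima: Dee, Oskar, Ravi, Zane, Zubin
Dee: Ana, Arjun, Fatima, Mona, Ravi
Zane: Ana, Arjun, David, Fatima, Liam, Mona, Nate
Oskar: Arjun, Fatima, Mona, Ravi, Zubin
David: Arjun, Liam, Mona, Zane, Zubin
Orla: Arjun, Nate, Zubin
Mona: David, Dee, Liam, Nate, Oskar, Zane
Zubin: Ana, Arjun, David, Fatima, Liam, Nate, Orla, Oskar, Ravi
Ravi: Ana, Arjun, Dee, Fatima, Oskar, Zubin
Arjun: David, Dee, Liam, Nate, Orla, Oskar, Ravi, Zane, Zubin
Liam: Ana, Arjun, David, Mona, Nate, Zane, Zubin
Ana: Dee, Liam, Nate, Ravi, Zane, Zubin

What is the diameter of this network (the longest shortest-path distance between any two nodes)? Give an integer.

2

Eccentricity of each node (its greatest distance to any other): Ana:2, Arjun:2, David:2, Dee:2, Fatima:2, Liam:2, Mona:2, Nate:2, Orla:2, Oskar:2, Ravi:2, Zane:2, Zubin:2.
The maximum eccentricity is 2, realized for instance by the pair Oskar–Ana via Oskar – Ravi – Ana. So the diameter is 2.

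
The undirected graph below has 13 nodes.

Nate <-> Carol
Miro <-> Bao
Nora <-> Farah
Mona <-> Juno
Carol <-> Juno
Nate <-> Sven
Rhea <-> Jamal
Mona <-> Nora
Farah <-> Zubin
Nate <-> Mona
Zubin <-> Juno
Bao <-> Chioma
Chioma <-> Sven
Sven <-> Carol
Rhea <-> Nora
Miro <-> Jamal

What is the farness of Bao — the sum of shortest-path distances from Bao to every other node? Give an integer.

Distances from Bao: Carol:3, Chioma:1, Farah:5, Jamal:2, Juno:4, Miro:1, Mona:4, Nate:3, Nora:4, Rhea:3, Sven:2, Zubin:5.
Sum = 3 + 1 + 5 + 2 + 4 + 1 + 4 + 3 + 4 + 3 + 2 + 5 = 37.

37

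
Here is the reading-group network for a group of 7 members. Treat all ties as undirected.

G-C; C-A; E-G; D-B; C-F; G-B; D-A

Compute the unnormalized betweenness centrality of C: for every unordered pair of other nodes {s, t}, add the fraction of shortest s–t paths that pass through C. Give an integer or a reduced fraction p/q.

7

Pairs whose geodesics pass through C — A–G: 1; A–E: 1; A–F: 1; G–F: 1; E–F: 1; D–F: 1; F–B: 1.
All other pairs contribute 0.
Summing the contributions gives betweenness(C) = 7.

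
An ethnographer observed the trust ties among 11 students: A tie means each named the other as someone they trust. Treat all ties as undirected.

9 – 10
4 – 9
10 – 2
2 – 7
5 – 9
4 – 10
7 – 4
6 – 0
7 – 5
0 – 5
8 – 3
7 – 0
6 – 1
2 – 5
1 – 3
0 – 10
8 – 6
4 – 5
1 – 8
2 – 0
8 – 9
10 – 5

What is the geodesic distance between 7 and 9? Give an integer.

One shortest route is 7 – 5 – 9, which uses 2 edges, and 7 and 9 are not directly tied, so nothing shorter exists. So d(7,9) = 2.

2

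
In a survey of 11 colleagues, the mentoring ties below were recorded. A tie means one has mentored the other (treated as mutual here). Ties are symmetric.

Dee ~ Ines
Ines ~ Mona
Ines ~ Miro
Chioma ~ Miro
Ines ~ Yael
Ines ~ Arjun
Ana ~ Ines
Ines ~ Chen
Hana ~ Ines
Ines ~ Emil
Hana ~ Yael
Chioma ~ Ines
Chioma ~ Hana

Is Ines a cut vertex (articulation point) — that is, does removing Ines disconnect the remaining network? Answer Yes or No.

Removing Ines leaves {Chen} with no path to {Emil}, so the network splits into 7 components. Ines is a cut vertex.

Yes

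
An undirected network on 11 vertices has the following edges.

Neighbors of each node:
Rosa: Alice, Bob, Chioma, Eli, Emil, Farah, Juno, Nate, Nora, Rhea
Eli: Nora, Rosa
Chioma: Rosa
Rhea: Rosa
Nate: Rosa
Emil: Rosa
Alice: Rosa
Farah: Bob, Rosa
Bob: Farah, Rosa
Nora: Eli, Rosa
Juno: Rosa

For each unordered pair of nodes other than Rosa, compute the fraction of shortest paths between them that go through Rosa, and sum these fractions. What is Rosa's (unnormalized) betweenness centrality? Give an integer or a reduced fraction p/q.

43

Pairs whose geodesics pass through Rosa — Emil–Chioma: 1; Emil–Nora: 1; Emil–Juno: 1; Emil–Bob: 1; Emil–Nate: 1; Emil–Farah: 1; Emil–Eli: 1; Emil–Alice: 1; Emil–Rhea: 1; Chioma–Nora: 1; Chioma–Juno: 1; Chioma–Bob: 1; Chioma–Nate: 1; Chioma–Farah: 1 … (+29 more pairs).
All other pairs contribute 0.
Summing the contributions gives betweenness(Rosa) = 43.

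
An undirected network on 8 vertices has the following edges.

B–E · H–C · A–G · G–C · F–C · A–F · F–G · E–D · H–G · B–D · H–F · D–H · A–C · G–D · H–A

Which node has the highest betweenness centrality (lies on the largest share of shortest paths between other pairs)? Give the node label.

Unnormalized betweenness of each node: A:0, B:0, C:0, D:10, E:0, F:0, G:9/2, H:9/2.
D has the largest value, 10, making it the main broker — the node through which the most shortest paths run.

D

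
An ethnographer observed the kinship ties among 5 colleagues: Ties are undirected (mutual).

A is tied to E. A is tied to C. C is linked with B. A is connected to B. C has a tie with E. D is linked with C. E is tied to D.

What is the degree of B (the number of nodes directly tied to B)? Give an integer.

B is directly tied to A and C. That is 2 neighbors, so the degree of B is 2.

2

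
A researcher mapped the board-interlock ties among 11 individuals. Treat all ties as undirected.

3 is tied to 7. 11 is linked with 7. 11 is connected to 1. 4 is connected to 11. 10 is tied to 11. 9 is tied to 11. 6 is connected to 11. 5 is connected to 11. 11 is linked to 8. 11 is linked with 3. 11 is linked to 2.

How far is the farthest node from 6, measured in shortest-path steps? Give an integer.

2

Distances from 6: 1:2, 2:2, 3:2, 4:2, 5:2, 7:2, 8:2, 9:2, 10:2, 11:1.
The largest is 2 (to 8, 7, 3, 1, 9, 10, 5, 2, and 4), so the eccentricity of 6 is 2.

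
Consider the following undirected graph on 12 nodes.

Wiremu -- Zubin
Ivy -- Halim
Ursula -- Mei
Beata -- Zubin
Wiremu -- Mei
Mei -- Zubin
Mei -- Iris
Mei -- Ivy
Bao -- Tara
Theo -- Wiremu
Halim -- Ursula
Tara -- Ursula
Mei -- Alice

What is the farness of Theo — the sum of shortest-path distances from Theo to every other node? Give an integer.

33

Distances from Theo: Alice:3, Bao:5, Beata:3, Halim:4, Iris:3, Ivy:3, Mei:2, Tara:4, Ursula:3, Wiremu:1, Zubin:2.
Sum = 3 + 5 + 3 + 4 + 3 + 3 + 2 + 4 + 3 + 1 + 2 = 33.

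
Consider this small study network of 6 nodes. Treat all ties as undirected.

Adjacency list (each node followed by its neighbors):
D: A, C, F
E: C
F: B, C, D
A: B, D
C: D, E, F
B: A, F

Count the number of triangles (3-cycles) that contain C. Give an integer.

C's neighbors: D, E, and F.
Neighbor pairs that are themselves tied: C–D–F. Each forms one triangle with C, for 1 in total.

1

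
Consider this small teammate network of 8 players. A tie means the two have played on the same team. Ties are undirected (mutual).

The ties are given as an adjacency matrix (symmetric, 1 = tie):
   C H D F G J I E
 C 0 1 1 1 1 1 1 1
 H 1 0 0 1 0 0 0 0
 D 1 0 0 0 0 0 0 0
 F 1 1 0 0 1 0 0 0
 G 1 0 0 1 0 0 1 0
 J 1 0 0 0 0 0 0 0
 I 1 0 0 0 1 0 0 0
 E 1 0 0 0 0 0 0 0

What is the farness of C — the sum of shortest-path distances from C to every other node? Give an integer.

7

Distances from C: D:1, E:1, F:1, G:1, H:1, I:1, J:1.
Sum = 1 + 1 + 1 + 1 + 1 + 1 + 1 = 7.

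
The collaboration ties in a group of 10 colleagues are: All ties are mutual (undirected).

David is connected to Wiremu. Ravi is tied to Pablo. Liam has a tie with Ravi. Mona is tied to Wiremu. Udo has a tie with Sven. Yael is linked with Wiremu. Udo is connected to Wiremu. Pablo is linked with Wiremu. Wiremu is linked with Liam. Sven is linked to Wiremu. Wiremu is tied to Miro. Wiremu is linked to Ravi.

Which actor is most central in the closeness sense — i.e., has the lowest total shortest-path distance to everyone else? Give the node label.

Farness (sum of distances to all others) for each node — David:17, Liam:16, Miro:17, Mona:17, Pablo:16, Ravi:15, Sven:16, Udo:16, Wiremu:9, Yael:17.
The smallest farness is 9, for Wiremu, so Wiremu has the highest closeness.

Wiremu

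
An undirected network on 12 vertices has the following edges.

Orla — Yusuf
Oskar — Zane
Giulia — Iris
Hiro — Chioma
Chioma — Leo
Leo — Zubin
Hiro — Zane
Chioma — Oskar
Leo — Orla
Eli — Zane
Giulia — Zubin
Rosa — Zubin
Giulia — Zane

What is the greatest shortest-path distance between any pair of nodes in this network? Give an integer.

6

Eccentricity of each node (its greatest distance to any other): Chioma:4, Eli:6, Giulia:4, Hiro:4, Iris:5, Leo:4, Orla:5, Oskar:4, Rosa:4, Yusuf:6, Zane:5, Zubin:3.
The maximum eccentricity is 6, realized for instance by the pair Eli–Yusuf via Eli – Zane – Hiro – Chioma – Leo – Orla – Yusuf. So the diameter is 6.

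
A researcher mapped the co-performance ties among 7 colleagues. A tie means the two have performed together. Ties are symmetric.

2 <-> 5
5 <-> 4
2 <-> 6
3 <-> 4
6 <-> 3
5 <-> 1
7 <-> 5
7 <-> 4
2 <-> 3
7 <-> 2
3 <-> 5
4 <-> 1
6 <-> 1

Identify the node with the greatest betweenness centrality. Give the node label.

5

Unnormalized betweenness of each node: 1:5/6, 2:5/3, 3:7/6, 4:7/6, 5:2, 6:5/6, 7:1/3.
5 has the largest value, 2, making it the main broker — the node through which the most shortest paths run.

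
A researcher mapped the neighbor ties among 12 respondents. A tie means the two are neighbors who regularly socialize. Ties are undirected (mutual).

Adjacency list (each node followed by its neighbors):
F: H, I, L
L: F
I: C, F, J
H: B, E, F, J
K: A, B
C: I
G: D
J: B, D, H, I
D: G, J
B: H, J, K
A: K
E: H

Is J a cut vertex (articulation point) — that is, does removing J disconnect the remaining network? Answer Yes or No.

Removing J leaves {A, B, C, E, F, H, I, K, and L} with no path to {D and G}, so the network splits into 2 components. J is a cut vertex.

Yes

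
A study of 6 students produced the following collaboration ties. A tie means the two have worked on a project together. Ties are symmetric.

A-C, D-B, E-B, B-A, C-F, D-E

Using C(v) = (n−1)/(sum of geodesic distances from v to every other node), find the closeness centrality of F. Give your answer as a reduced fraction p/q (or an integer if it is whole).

5/14

Distances from F: A:2, B:3, C:1, D:4, E:4. Sum = 14.
n = 6, so closeness = 5/14.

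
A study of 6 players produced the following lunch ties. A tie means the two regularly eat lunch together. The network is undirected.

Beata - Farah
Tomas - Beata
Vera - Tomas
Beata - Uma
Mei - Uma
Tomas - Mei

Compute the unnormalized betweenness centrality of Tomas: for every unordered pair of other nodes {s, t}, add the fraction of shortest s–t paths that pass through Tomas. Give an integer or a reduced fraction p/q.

5

Pairs whose geodesics pass through Tomas — Vera–Farah: 1; Vera–Beata: 1; Vera–Mei: 1; Vera–Uma: 2/2; Farah–Mei: 1/2; Beata–Mei: 1/2.
All other pairs contribute 0.
Summing the contributions gives betweenness(Tomas) = 5.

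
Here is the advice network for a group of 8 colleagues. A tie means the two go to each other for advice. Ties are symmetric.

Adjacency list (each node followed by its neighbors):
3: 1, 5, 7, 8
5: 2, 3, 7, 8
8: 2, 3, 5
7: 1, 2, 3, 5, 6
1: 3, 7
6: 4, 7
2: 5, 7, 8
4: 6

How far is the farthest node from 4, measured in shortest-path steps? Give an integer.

Distances from 4: 1:3, 2:3, 3:3, 5:3, 6:1, 7:2, 8:4.
The largest is 4 (to 8), so the eccentricity of 4 is 4.

4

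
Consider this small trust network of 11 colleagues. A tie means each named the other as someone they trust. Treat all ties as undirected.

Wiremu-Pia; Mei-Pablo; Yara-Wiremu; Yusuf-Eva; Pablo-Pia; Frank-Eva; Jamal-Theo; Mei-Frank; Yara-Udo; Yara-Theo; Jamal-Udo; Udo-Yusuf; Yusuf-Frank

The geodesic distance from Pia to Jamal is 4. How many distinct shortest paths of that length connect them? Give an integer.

2

The shortest distance is 4. The length-4 paths are: Pia–Wiremu–Yara–Theo–Jamal; Pia–Wiremu–Yara–Udo–Jamal.
That gives 2 distinct shortest paths.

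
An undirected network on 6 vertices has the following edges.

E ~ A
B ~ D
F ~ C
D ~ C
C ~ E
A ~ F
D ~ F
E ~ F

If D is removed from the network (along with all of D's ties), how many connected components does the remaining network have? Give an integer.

Without D, the remaining ties split the others into: {B}; {A, C, E, F}.
That's 2 separate components.

2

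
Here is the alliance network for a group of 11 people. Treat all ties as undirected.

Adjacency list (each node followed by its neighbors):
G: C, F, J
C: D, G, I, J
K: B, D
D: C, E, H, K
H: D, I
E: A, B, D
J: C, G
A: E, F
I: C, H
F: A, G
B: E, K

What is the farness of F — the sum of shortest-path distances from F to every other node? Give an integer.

25

Distances from F: A:1, B:3, C:2, D:3, E:2, G:1, H:4, I:3, J:2, K:4.
Sum = 1 + 3 + 2 + 3 + 2 + 1 + 4 + 3 + 2 + 4 = 25.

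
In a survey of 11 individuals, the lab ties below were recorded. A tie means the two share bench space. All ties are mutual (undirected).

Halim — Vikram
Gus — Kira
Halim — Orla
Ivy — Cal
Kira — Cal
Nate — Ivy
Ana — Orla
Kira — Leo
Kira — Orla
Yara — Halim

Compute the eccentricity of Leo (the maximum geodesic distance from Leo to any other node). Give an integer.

Distances from Leo: Ana:3, Cal:2, Gus:2, Halim:3, Ivy:3, Kira:1, Nate:4, Orla:2, Vikram:4, Yara:4.
The largest is 4 (to Yara, Vikram, and Nate), so the eccentricity of Leo is 4.

4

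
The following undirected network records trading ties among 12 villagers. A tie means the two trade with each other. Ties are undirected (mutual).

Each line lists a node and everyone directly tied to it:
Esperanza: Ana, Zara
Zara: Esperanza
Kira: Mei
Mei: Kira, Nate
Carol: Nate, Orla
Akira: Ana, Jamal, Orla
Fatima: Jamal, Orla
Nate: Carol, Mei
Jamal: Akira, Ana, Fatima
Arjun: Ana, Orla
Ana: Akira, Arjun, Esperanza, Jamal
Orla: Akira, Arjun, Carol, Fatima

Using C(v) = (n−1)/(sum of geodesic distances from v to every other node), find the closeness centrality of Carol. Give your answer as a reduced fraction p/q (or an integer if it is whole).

11/28

Distances from Carol: Akira:2, Ana:3, Arjun:2, Esperanza:4, Fatima:2, Jamal:3, Kira:3, Mei:2, Nate:1, Orla:1, Zara:5. Sum = 28.
n = 12, so closeness = 11/28.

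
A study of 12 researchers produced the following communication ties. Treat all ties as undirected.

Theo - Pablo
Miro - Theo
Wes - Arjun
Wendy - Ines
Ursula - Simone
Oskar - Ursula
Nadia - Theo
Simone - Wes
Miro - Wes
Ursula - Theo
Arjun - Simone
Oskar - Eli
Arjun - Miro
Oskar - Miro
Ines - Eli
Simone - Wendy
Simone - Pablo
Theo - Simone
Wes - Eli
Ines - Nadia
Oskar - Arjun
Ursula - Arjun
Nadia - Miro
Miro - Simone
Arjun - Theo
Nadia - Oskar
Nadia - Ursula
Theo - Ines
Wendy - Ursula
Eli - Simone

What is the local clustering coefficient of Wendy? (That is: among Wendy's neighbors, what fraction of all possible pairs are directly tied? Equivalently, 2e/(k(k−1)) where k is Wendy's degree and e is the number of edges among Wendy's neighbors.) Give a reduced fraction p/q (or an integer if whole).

Wendy's neighbors: Ines, Simone, and Ursula (k = 3).
Possible neighbor pairs: C(3,2) = 3. Edges among them: Simone–Ursula → e = 1.
Clustering(Wendy) = 1/3.

1/3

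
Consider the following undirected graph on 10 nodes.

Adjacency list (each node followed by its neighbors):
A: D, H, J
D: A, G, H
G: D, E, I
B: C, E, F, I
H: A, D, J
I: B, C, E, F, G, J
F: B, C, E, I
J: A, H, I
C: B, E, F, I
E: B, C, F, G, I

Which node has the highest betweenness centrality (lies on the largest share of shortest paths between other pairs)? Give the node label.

Unnormalized betweenness of each node: A:1/2, B:0, C:0, D:3, E:3, F:0, G:6, H:1/2, I:15, J:9.
I has the largest value, 15, making it the main broker — the node through which the most shortest paths run.

I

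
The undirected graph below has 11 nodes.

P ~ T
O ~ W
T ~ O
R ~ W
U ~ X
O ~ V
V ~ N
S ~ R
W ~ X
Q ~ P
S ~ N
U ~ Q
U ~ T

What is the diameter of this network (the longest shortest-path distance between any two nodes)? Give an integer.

5

Eccentricity of each node (its greatest distance to any other): N:5, O:3, P:5, Q:5, R:4, S:5, T:4, U:4, V:4, W:3, X:4.
The maximum eccentricity is 5, realized for instance by the pair S–Q via S – R – W – X – U – Q. So the diameter is 5.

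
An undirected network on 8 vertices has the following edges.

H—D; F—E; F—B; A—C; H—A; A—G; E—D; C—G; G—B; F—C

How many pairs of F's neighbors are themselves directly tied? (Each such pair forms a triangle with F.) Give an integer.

0

F's neighbors are B, C, and E, but none of them are tied to each other, so no triangle contains F.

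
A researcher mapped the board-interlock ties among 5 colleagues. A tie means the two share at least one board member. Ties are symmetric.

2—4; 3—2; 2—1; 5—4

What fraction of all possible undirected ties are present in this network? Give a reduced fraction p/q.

There are 4 edges and 5 nodes, so the maximum possible is C(5,2) = 10.
Density = 4/10 = 2/5.

2/5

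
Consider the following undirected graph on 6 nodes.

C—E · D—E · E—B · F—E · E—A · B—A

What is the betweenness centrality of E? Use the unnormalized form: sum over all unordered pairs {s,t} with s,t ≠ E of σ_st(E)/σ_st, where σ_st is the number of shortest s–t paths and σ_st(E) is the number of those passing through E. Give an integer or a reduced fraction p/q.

Pairs whose geodesics pass through E — C–A: 1; C–F: 1; C–D: 1; C–B: 1; A–F: 1; A–D: 1; F–D: 1; F–B: 1; D–B: 1.
All other pairs contribute 0.
Summing the contributions gives betweenness(E) = 9.

9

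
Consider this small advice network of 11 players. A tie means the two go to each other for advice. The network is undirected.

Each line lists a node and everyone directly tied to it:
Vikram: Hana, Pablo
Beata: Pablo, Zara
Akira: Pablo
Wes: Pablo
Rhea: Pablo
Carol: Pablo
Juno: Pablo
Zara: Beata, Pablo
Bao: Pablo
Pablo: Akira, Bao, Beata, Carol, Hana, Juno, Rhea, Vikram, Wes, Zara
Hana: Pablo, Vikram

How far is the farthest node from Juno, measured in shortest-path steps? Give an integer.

2

Distances from Juno: Akira:2, Bao:2, Beata:2, Carol:2, Hana:2, Pablo:1, Rhea:2, Vikram:2, Wes:2, Zara:2.
The largest is 2 (to Rhea, Akira, Carol, Beata, Vikram, Wes, Bao, Zara, and Hana), so the eccentricity of Juno is 2.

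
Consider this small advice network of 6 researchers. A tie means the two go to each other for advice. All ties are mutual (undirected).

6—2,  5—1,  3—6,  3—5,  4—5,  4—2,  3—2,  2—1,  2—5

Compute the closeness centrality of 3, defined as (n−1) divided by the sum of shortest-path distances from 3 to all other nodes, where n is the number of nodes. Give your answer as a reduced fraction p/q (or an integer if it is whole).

5/7

Distances from 3: 1:2, 2:1, 4:2, 5:1, 6:1. Sum = 7.
n = 6, so closeness = 5/7.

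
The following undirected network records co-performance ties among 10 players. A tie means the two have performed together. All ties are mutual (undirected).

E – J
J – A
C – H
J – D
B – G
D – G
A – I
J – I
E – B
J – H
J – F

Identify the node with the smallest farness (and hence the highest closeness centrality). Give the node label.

J

Farness (sum of distances to all others) for each node — A:19, B:22, C:26, D:17, E:17, F:20, G:22, H:18, I:19, J:12.
The smallest farness is 12, for J, so J has the highest closeness.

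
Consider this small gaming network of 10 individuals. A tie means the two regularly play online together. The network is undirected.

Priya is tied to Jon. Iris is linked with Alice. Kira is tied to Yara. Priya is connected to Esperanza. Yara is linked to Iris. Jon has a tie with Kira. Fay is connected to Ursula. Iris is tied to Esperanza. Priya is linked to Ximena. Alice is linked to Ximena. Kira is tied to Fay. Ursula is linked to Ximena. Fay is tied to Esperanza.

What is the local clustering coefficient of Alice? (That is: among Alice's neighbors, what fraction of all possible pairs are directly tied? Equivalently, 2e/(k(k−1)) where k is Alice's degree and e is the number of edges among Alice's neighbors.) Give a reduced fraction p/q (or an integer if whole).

0

Alice's neighbors: Iris and Ximena (k = 2).
Possible neighbor pairs: C(2,2) = 1. Edges among them: none → e = 0.
Clustering(Alice) = 0/1.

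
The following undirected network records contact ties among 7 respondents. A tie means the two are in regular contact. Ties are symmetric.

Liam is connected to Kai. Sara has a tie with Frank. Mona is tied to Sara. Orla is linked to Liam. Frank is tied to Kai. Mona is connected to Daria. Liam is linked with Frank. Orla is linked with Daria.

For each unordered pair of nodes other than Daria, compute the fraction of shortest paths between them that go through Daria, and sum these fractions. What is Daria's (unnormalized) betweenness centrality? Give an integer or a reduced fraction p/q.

Pairs whose geodesics pass through Daria — Orla–Sara: 1/2; Orla–Mona: 1; Liam–Mona: 1/2.
All other pairs contribute 0.
Summing the contributions gives betweenness(Daria) = 2.

2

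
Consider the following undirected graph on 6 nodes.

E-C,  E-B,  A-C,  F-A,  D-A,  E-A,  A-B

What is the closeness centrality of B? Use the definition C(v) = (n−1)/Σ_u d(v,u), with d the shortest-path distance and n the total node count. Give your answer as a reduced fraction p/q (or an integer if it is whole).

5/8

Distances from B: A:1, C:2, D:2, E:1, F:2. Sum = 8.
n = 6, so closeness = 5/8.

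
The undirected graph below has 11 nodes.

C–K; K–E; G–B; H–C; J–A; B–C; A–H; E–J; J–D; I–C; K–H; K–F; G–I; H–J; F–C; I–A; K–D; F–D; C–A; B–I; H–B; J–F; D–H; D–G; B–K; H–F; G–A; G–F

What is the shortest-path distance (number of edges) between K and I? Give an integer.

2

One shortest route is K – B – I, which uses 2 edges, and K and I are not directly tied, so nothing shorter exists. So d(K,I) = 2.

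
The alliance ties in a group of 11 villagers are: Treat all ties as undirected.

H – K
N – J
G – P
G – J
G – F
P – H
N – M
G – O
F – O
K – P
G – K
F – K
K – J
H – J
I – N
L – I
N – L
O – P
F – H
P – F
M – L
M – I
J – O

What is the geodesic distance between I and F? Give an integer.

4

One shortest route is I – N – J – O – F, which uses 4 edges, and at distance 3 from I we only reach {G, H, K, O}, which does not include F. So d(I,F) = 4.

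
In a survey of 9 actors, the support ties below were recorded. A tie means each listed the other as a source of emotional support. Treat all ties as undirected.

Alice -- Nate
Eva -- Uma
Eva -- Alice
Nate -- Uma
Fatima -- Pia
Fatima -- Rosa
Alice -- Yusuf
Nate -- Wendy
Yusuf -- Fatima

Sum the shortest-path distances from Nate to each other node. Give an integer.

18

Distances from Nate: Alice:1, Eva:2, Fatima:3, Pia:4, Rosa:4, Uma:1, Wendy:1, Yusuf:2.
Sum = 1 + 2 + 3 + 4 + 4 + 1 + 1 + 2 = 18.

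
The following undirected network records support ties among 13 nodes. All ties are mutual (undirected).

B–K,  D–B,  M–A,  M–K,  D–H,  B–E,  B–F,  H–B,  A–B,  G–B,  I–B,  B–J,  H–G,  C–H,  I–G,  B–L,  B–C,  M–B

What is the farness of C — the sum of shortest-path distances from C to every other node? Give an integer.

22

Distances from C: A:2, B:1, D:2, E:2, F:2, G:2, H:1, I:2, J:2, K:2, L:2, M:2.
Sum = 2 + 1 + 2 + 2 + 2 + 2 + 1 + 2 + 2 + 2 + 2 + 2 = 22.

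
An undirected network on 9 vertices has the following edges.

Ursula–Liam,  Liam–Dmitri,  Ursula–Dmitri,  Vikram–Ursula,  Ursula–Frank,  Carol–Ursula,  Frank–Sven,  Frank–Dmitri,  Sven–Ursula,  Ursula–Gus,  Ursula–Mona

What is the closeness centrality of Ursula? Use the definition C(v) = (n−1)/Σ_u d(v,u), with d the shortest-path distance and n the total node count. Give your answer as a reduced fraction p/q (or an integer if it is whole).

Distances from Ursula: Carol:1, Dmitri:1, Frank:1, Gus:1, Liam:1, Mona:1, Sven:1, Vikram:1. Sum = 8.
n = 9, so closeness = 8/8 = 1.

1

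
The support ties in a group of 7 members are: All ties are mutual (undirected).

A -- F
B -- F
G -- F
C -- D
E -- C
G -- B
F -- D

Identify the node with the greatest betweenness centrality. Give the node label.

Unnormalized betweenness of each node: A:0, B:0, C:5, D:8, E:0, F:11, G:0.
F has the largest value, 11, making it the main broker — the node through which the most shortest paths run.

F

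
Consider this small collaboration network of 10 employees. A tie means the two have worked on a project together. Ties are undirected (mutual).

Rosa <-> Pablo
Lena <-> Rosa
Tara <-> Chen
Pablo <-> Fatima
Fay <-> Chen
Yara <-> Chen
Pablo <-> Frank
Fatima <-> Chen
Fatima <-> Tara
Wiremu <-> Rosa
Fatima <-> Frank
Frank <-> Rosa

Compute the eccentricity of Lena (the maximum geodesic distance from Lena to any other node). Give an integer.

Distances from Lena: Chen:4, Fatima:3, Fay:5, Frank:2, Pablo:2, Rosa:1, Tara:4, Wiremu:2, Yara:5.
The largest is 5 (to Fay and Yara), so the eccentricity of Lena is 5.

5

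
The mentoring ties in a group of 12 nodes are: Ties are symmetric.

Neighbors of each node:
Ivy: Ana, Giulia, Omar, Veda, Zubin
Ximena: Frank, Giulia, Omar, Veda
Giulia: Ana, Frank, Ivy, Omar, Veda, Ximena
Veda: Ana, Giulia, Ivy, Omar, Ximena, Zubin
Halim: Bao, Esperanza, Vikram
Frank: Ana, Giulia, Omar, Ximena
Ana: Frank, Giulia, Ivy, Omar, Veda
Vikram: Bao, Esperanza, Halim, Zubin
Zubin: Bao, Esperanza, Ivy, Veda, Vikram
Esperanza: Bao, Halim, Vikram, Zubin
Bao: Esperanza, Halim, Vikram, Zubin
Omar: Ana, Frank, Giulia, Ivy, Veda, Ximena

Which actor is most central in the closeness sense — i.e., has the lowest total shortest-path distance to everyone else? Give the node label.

Farness (sum of distances to all others) for each node — Ana:22, Bao:24, Esperanza:24, Frank:28, Giulia:21, Halim:32, Ivy:18, Omar:21, Veda:17, Vikram:24, Ximena:23, Zubin:18.
The smallest farness is 17, for Veda, so Veda has the highest closeness.

Veda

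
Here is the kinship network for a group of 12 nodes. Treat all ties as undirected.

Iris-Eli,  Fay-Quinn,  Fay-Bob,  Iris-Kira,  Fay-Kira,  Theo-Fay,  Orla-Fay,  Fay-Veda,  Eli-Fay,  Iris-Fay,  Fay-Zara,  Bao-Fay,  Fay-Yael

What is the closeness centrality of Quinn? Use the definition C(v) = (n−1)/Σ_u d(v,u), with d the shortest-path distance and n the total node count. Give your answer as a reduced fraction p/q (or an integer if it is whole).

11/21

Distances from Quinn: Bao:2, Bob:2, Eli:2, Fay:1, Iris:2, Kira:2, Orla:2, Theo:2, Veda:2, Yael:2, Zara:2. Sum = 21.
n = 12, so closeness = 11/21.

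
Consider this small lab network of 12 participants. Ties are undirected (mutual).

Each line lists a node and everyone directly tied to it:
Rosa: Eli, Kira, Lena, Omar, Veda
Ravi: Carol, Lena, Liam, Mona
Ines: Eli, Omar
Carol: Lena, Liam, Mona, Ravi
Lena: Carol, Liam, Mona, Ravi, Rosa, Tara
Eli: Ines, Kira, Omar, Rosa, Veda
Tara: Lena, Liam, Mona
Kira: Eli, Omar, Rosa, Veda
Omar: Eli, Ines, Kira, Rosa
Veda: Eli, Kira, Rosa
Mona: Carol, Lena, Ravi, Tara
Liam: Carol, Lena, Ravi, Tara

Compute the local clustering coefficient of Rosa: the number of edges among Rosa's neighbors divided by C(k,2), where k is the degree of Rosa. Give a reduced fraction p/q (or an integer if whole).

Rosa's neighbors: Eli, Kira, Lena, Omar, and Veda (k = 5).
Possible neighbor pairs: C(5,2) = 10. Edges among them: Eli–Kira, Eli–Omar, Eli–Veda, Kira–Omar, Kira–Veda → e = 5.
Clustering(Rosa) = 5/10 = 1/2.

1/2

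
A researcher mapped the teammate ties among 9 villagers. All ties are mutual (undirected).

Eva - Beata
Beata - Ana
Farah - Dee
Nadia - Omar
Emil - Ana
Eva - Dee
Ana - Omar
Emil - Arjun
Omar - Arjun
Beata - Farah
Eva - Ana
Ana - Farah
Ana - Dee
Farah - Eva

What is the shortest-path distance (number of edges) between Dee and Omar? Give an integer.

2

One shortest route is Dee – Ana – Omar, which uses 2 edges, and Dee and Omar are not directly tied, so nothing shorter exists. So d(Dee,Omar) = 2.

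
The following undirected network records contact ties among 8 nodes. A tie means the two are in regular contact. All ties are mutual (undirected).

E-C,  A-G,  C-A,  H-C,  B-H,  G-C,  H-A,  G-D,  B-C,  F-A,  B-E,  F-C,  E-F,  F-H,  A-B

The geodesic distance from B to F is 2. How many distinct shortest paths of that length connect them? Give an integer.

The shortest distance is 2. The length-2 paths are: B–H–F; B–C–F; B–A–F; B–E–F.
That gives 4 distinct shortest paths.

4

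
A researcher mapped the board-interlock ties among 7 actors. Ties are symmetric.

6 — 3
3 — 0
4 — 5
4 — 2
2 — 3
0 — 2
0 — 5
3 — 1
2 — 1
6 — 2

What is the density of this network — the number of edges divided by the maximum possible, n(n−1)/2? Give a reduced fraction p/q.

There are 10 edges and 7 nodes, so the maximum possible is C(7,2) = 21.
Density = 10/21.

10/21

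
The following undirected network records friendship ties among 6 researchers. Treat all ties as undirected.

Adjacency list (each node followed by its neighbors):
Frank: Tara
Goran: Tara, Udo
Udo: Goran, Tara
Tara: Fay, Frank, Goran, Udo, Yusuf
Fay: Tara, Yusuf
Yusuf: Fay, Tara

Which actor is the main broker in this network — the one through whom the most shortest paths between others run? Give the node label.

Tara

Unnormalized betweenness of each node: Fay:0, Frank:0, Goran:0, Tara:8, Udo:0, Yusuf:0.
Tara has the largest value, 8, making it the main broker — the node through which the most shortest paths run.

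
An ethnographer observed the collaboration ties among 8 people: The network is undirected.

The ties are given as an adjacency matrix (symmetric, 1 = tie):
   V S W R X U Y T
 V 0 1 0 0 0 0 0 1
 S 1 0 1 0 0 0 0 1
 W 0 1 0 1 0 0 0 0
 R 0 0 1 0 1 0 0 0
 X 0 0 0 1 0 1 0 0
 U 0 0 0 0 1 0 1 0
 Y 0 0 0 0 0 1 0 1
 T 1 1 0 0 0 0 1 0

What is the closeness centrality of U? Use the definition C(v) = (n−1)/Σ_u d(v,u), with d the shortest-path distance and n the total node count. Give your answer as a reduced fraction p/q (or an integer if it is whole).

Distances from U: R:2, S:3, T:2, V:3, W:3, X:1, Y:1. Sum = 15.
n = 8, so closeness = 7/15.

7/15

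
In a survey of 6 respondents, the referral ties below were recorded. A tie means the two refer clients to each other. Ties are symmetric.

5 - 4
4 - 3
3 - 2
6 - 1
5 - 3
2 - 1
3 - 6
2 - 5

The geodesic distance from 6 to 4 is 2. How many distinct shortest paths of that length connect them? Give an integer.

1

The shortest distance is 2, and the only length-2 path is 6–3–4. So there is exactly 1 shortest path.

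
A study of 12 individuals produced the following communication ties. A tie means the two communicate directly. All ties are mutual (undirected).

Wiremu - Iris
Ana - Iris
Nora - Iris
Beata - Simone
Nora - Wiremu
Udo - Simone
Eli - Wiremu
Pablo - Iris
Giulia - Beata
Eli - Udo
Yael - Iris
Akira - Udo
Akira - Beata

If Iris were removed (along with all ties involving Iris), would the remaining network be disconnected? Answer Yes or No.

Removing Iris leaves {Akira, Beata, Eli, Giulia, Nora, Simone, Udo, and Wiremu} with no path to {Pablo}, so the network splits into 4 components. Iris is a cut vertex.

Yes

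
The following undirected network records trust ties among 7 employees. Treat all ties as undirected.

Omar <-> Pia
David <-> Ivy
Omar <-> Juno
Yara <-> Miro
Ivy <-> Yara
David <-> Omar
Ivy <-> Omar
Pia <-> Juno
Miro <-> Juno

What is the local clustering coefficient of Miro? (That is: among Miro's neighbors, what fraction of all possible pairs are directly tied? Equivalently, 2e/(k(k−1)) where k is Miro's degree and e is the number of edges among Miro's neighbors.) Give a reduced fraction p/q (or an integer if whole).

0

Miro's neighbors: Juno and Yara (k = 2).
Possible neighbor pairs: C(2,2) = 1. Edges among them: none → e = 0.
Clustering(Miro) = 0/1.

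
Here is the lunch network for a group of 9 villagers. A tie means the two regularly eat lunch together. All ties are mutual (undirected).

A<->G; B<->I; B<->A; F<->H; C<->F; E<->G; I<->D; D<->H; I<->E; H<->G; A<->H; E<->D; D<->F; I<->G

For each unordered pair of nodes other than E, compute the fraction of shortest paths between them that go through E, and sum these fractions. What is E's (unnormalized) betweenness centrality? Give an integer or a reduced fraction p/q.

1/3

Pairs whose geodesics pass through E — D–G: 1/3.
All other pairs contribute 0.
Summing the contributions gives betweenness(E) = 1/3.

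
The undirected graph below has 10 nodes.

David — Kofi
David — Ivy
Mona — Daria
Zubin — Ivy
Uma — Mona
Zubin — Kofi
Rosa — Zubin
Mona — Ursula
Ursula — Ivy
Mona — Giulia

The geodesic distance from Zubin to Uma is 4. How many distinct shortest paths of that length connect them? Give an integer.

The shortest distance is 4, and the only length-4 path is Zubin–Ivy–Ursula–Mona–Uma. So there is exactly 1 shortest path.

1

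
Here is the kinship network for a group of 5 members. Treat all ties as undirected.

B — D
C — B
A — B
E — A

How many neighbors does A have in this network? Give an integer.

A is directly tied to B and E. That is 2 neighbors, so the degree of A is 2.

2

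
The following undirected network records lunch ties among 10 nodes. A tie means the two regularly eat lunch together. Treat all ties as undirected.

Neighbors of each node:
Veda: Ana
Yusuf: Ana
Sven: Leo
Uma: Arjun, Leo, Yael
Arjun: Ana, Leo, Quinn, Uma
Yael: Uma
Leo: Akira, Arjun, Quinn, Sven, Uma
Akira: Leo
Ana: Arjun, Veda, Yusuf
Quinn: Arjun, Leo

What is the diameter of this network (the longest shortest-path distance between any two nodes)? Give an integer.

4

Eccentricity of each node (its greatest distance to any other): Akira:4, Ana:3, Arjun:2, Leo:3, Quinn:3, Sven:4, Uma:3, Veda:4, Yael:4, Yusuf:4.
The maximum eccentricity is 4, realized for instance by the pair Yael–Veda via Yael – Uma – Arjun – Ana – Veda. So the diameter is 4.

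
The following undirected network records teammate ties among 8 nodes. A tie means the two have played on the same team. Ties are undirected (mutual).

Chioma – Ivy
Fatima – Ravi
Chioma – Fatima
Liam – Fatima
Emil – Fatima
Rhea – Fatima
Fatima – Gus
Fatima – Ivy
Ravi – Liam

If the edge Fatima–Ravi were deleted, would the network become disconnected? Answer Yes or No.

Even without that edge, Fatima still reaches Ravi via Fatima – Liam – Ravi, so the network stays connected. Not a bridge.

No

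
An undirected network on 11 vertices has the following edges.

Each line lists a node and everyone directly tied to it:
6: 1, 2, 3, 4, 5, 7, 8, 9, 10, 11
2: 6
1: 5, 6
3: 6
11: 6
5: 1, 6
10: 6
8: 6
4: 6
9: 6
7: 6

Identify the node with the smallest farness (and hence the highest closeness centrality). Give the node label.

6

Farness (sum of distances to all others) for each node — 1:18, 2:19, 3:19, 4:19, 5:18, 6:10, 7:19, 8:19, 9:19, 10:19, 11:19.
The smallest farness is 10, for 6, so 6 has the highest closeness.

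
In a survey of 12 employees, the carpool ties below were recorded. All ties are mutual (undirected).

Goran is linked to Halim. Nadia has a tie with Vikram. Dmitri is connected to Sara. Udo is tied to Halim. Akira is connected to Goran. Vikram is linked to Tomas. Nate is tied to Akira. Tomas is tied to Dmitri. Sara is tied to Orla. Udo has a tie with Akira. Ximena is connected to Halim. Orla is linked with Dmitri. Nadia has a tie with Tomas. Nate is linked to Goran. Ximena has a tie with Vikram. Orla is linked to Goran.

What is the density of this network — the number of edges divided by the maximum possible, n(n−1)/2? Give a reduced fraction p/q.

8/33

There are 16 edges and 12 nodes, so the maximum possible is C(12,2) = 66.
Density = 16/66 = 8/33.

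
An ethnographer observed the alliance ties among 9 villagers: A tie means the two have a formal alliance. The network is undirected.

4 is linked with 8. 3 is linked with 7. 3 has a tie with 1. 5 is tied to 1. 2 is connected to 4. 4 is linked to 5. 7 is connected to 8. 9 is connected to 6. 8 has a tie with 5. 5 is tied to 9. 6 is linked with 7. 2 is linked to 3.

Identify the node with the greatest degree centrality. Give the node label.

5

Degrees — 1:2, 2:2, 3:3, 4:3, 5:4, 6:2, 7:3, 8:3, 9:2.
The maximum is 4, attained only by 5.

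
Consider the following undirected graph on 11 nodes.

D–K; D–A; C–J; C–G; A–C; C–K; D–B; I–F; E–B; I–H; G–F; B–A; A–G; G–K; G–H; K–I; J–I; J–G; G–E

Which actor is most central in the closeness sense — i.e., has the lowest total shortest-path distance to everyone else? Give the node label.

Farness (sum of distances to all others) for each node — A:17, B:21, C:16, D:20, E:19, F:20, G:13, H:20, I:19, J:19, K:16.
The smallest farness is 13, for G, so G has the highest closeness.

G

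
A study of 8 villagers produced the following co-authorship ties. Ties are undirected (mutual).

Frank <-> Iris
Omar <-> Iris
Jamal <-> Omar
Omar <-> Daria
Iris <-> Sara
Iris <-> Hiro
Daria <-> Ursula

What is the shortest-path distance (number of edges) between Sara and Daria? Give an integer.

One shortest route is Sara – Iris – Omar – Daria, which uses 3 edges, and at distance 2 from Sara we only reach {Frank, Hiro, Omar}, which does not include Daria. So d(Sara,Daria) = 3.

3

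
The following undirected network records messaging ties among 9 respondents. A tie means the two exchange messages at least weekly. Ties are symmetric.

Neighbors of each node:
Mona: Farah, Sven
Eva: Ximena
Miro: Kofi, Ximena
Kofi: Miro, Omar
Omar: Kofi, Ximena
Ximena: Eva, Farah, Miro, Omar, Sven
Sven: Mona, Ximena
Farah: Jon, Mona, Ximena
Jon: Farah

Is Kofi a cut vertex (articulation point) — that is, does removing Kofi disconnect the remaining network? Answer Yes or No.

Even without Kofi, every remaining node can still reach every other (the residual graph is connected), so Kofi is not a cut vertex.

No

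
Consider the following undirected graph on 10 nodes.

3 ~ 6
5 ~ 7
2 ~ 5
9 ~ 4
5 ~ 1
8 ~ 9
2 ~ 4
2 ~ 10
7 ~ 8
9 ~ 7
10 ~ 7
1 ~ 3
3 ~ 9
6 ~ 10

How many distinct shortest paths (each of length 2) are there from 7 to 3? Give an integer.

1

The shortest distance is 2, and the only length-2 path is 7–9–3. So there is exactly 1 shortest path.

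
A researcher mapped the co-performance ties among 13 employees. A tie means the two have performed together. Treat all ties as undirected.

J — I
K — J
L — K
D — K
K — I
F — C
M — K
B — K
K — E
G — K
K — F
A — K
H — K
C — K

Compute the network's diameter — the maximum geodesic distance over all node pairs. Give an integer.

Eccentricity of each node (its greatest distance to any other): A:2, B:2, C:2, D:2, E:2, F:2, G:2, H:2, I:2, J:2, K:1, L:2, M:2.
The maximum eccentricity is 2, realized for instance by the pair M–F via M – K – F. So the diameter is 2.

2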